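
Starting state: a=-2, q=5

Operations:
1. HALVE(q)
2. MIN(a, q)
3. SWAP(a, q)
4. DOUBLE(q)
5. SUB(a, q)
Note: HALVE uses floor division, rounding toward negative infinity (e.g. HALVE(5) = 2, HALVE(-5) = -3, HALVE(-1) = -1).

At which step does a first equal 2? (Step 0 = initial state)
Step 3

Tracing a:
Initial: a = -2
After step 1: a = -2
After step 2: a = -2
After step 3: a = 2 ← first occurrence
After step 4: a = 2
After step 5: a = 6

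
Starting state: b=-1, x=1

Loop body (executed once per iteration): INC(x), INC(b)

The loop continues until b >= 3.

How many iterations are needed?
4

Tracing iterations:
Initial: b=-1, x=1
After iteration 1: b=0, x=2
After iteration 2: b=1, x=3
After iteration 3: b=2, x=4
After iteration 4: b=3, x=5
b >= 3 now holds, so the loop exits after 4 iterations.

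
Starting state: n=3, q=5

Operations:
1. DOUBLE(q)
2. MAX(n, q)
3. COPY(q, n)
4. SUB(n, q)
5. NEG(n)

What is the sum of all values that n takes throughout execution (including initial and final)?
26

Values of n at each step:
Initial: n = 3
After step 1: n = 3
After step 2: n = 10
After step 3: n = 10
After step 4: n = 0
After step 5: n = 0
Sum = 3 + 3 + 10 + 10 + 0 + 0 = 26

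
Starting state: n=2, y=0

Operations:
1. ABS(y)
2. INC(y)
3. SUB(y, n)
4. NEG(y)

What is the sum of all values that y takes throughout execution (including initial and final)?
1

Values of y at each step:
Initial: y = 0
After step 1: y = 0
After step 2: y = 1
After step 3: y = -1
After step 4: y = 1
Sum = 0 + 0 + 1 + -1 + 1 = 1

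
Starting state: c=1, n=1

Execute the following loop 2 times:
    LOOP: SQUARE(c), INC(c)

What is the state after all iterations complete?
c=5, n=1

Iteration trace:
Start: c=1, n=1
After iteration 1: c=2, n=1
After iteration 2: c=5, n=1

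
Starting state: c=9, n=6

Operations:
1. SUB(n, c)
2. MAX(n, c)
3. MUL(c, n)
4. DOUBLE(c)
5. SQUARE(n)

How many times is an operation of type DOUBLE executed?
1

Counting DOUBLE operations:
Step 4: DOUBLE(c) ← DOUBLE
Total: 1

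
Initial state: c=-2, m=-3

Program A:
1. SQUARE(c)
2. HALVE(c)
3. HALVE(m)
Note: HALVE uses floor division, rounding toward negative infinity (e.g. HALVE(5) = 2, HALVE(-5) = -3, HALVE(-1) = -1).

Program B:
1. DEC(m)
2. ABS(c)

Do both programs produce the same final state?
No

Program A final state: c=2, m=-2
Program B final state: c=2, m=-4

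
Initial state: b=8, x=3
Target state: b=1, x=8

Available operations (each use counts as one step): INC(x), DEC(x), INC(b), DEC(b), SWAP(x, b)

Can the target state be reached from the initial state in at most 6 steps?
Yes

Path (3 steps): DEC(x) → DEC(x) → SWAP(x, b)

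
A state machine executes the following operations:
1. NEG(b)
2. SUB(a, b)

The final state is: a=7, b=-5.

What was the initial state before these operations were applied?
a=2, b=5

Working backwards:
Final state: a=7, b=-5
Before step 2 (SUB(a, b)): a=2, b=-5
Before step 1 (NEG(b)): a=2, b=5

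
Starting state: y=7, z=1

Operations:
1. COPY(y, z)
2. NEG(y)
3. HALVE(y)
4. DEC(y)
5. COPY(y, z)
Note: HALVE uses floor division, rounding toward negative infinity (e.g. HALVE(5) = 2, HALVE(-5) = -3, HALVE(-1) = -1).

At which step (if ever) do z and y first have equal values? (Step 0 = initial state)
Step 1

z and y first become equal after step 1.

Comparing values at each step:
Initial: z=1, y=7
After step 1: z=1, y=1 ← equal!
After step 2: z=1, y=-1
After step 3: z=1, y=-1
After step 4: z=1, y=-2
After step 5: z=1, y=1 ← equal!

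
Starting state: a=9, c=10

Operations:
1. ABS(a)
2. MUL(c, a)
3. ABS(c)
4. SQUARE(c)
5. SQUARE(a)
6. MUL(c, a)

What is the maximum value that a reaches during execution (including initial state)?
81

Values of a at each step:
Initial: a = 9
After step 1: a = 9
After step 2: a = 9
After step 3: a = 9
After step 4: a = 9
After step 5: a = 81 ← maximum
After step 6: a = 81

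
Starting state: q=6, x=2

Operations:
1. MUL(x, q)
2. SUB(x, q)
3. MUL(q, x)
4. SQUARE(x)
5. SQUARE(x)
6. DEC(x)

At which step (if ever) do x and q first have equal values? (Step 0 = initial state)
Step 2

x and q first become equal after step 2.

Comparing values at each step:
Initial: x=2, q=6
After step 1: x=12, q=6
After step 2: x=6, q=6 ← equal!
After step 3: x=6, q=36
After step 4: x=36, q=36 ← equal!
After step 5: x=1296, q=36
After step 6: x=1295, q=36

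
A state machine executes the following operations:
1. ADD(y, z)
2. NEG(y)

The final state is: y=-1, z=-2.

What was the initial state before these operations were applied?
y=3, z=-2

Working backwards:
Final state: y=-1, z=-2
Before step 2 (NEG(y)): y=1, z=-2
Before step 1 (ADD(y, z)): y=3, z=-2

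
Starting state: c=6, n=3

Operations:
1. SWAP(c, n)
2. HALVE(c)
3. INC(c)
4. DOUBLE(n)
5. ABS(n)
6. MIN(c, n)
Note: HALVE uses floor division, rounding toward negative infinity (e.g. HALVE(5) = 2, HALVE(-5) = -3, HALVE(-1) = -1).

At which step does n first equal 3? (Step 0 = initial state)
Step 0

Tracing n:
Initial: n = 3 ← first occurrence
After step 1: n = 6
After step 2: n = 6
After step 3: n = 6
After step 4: n = 12
After step 5: n = 12
After step 6: n = 12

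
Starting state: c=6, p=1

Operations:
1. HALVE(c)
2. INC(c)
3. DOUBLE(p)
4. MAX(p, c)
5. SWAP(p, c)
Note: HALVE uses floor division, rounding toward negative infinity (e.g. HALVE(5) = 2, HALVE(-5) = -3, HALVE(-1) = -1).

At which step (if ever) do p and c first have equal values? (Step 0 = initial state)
Step 4

p and c first become equal after step 4.

Comparing values at each step:
Initial: p=1, c=6
After step 1: p=1, c=3
After step 2: p=1, c=4
After step 3: p=2, c=4
After step 4: p=4, c=4 ← equal!
After step 5: p=4, c=4 ← equal!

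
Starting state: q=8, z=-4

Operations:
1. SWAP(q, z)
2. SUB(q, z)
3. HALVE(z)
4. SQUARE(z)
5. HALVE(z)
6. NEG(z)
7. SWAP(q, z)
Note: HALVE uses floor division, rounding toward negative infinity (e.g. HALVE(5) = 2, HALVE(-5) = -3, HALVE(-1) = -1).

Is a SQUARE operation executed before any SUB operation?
No

First SQUARE: step 4
First SUB: step 2
Since 4 > 2, SUB comes first.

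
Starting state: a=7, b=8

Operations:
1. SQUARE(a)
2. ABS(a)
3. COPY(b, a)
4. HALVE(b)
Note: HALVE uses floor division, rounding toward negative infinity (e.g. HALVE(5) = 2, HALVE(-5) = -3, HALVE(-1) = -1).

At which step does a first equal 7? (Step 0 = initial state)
Step 0

Tracing a:
Initial: a = 7 ← first occurrence
After step 1: a = 49
After step 2: a = 49
After step 3: a = 49
After step 4: a = 49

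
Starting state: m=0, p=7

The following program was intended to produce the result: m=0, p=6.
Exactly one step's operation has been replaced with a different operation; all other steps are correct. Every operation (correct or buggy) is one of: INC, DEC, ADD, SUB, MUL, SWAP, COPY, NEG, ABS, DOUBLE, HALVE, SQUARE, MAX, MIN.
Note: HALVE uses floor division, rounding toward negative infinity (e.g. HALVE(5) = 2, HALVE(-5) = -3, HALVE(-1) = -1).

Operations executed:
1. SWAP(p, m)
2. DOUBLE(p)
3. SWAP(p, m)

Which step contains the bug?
Step 2

Trace with buggy code:
Initial: m=0, p=7
After step 1: m=7, p=0
After step 2: m=7, p=0
After step 3: m=0, p=7
Actual final m=0, p=7 ≠ expected m=0, p=6.
Step 2 is the only position where a single-operation replacement can produce the expected result.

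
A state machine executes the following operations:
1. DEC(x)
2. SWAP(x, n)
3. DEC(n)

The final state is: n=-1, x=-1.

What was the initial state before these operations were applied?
n=-1, x=1

Working backwards:
Final state: n=-1, x=-1
Before step 3 (DEC(n)): n=0, x=-1
Before step 2 (SWAP(x, n)): n=-1, x=0
Before step 1 (DEC(x)): n=-1, x=1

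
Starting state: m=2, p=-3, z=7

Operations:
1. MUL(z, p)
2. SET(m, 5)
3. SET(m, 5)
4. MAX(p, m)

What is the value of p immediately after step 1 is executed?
p = -3

Tracing p through execution:
Initial: p = -3
After step 1 (MUL(z, p)): p = -3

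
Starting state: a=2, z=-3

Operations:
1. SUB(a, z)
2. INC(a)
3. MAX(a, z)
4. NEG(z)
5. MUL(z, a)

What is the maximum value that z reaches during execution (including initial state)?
18

Values of z at each step:
Initial: z = -3
After step 1: z = -3
After step 2: z = -3
After step 3: z = -3
After step 4: z = 3
After step 5: z = 18 ← maximum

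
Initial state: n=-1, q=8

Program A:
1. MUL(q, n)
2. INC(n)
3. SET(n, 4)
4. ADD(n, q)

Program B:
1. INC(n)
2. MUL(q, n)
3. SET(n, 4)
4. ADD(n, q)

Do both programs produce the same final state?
No

Program A final state: n=-4, q=-8
Program B final state: n=4, q=0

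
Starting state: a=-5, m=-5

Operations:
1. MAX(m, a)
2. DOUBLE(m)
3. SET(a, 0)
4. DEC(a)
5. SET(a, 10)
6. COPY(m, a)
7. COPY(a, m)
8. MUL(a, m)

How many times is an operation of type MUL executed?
1

Counting MUL operations:
Step 8: MUL(a, m) ← MUL
Total: 1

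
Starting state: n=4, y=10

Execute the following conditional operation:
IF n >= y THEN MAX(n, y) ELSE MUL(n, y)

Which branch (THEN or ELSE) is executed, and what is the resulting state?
Branch: ELSE, Final state: n=40, y=10

Evaluating condition: n >= y
n = 4, y = 10
Condition is False, so ELSE branch executes
After MUL(n, y): n=40, y=10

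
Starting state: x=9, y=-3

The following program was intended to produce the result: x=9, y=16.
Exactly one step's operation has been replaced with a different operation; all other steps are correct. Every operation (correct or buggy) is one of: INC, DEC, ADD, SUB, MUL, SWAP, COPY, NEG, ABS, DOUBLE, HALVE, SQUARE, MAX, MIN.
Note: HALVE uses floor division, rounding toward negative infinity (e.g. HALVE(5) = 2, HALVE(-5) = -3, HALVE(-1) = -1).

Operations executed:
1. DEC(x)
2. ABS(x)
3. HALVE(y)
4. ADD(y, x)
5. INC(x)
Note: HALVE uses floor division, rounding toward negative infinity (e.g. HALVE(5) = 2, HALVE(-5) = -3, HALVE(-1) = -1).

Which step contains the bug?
Step 3

Trace with buggy code:
Initial: x=9, y=-3
After step 1: x=8, y=-3
After step 2: x=8, y=-3
After step 3: x=8, y=-2
After step 4: x=8, y=6
After step 5: x=9, y=6
Actual final x=9, y=6 ≠ expected x=9, y=16.
Step 3 is the only position where a single-operation replacement can produce the expected result.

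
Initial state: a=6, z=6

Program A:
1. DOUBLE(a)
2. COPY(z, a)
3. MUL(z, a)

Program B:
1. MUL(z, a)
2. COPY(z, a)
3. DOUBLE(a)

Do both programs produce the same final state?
No

Program A final state: a=12, z=144
Program B final state: a=12, z=6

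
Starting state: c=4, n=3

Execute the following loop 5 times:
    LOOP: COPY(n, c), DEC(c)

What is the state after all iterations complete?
c=-1, n=0

Iteration trace:
Start: c=4, n=3
After iteration 1: c=3, n=4
After iteration 2: c=2, n=3
After iteration 3: c=1, n=2
After iteration 4: c=0, n=1
After iteration 5: c=-1, n=0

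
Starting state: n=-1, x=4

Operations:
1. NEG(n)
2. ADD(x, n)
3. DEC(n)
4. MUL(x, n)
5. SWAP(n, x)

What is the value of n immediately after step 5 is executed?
n = 0

Tracing n through execution:
Initial: n = -1
After step 1 (NEG(n)): n = 1
After step 2 (ADD(x, n)): n = 1
After step 3 (DEC(n)): n = 0
After step 4 (MUL(x, n)): n = 0
After step 5 (SWAP(n, x)): n = 0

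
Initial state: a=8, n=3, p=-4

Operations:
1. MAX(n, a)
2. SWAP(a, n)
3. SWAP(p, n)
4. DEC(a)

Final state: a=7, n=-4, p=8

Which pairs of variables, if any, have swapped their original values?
None

Comparing initial and final values:
a: 8 → 7
n: 3 → -4
p: -4 → 8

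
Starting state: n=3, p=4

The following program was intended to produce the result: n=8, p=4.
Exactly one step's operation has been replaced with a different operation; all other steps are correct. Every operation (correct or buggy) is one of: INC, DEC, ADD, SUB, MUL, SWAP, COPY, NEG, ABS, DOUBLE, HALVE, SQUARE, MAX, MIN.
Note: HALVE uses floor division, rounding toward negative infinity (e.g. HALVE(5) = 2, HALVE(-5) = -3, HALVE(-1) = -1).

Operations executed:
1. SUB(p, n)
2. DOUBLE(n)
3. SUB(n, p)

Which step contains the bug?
Step 1

Trace with buggy code:
Initial: n=3, p=4
After step 1: n=3, p=1
After step 2: n=6, p=1
After step 3: n=5, p=1
Actual final n=5, p=1 ≠ expected n=8, p=4.
Step 1 is the only position where a single-operation replacement can produce the expected result.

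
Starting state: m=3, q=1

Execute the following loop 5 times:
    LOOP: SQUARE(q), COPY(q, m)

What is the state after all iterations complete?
m=3, q=3

Iteration trace:
Start: m=3, q=1
After iteration 1: m=3, q=3
After iteration 2: m=3, q=3
After iteration 3: m=3, q=3
After iteration 4: m=3, q=3
After iteration 5: m=3, q=3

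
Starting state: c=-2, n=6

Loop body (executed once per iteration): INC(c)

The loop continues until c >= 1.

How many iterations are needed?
3

Tracing iterations:
Initial: c=-2, n=6
After iteration 1: c=-1, n=6
After iteration 2: c=0, n=6
After iteration 3: c=1, n=6
c >= 1 now holds, so the loop exits after 3 iterations.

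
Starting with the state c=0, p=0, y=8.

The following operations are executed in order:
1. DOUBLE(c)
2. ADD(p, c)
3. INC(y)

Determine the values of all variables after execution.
{c: 0, p: 0, y: 9}

Step-by-step execution:
Initial: c=0, p=0, y=8
After step 1 (DOUBLE(c)): c=0, p=0, y=8
After step 2 (ADD(p, c)): c=0, p=0, y=8
After step 3 (INC(y)): c=0, p=0, y=9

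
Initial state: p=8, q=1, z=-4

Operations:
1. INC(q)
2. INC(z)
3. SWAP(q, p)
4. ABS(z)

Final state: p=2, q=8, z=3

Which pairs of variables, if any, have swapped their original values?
None

Comparing initial and final values:
p: 8 → 2
q: 1 → 8
z: -4 → 3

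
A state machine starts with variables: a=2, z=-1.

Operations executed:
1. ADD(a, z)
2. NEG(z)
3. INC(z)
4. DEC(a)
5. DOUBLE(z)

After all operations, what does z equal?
z = 4

Tracing execution:
Step 1: ADD(a, z) → z = -1
Step 2: NEG(z) → z = 1
Step 3: INC(z) → z = 2
Step 4: DEC(a) → z = 2
Step 5: DOUBLE(z) → z = 4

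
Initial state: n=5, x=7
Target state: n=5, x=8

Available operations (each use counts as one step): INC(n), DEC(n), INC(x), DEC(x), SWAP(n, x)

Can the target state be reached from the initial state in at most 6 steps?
Yes

Path (1 step): INC(x)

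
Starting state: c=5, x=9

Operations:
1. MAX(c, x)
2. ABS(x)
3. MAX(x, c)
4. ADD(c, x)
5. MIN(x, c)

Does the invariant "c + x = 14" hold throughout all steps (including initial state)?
No, violated after step 1

The invariant is violated after step 1.

State at each step:
Initial: c=5, x=9
After step 1: c=9, x=9
After step 2: c=9, x=9
After step 3: c=9, x=9
After step 4: c=18, x=9
After step 5: c=18, x=9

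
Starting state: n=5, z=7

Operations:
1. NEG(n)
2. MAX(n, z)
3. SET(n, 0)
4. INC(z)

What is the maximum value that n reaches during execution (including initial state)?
7

Values of n at each step:
Initial: n = 5
After step 1: n = -5
After step 2: n = 7 ← maximum
After step 3: n = 0
After step 4: n = 0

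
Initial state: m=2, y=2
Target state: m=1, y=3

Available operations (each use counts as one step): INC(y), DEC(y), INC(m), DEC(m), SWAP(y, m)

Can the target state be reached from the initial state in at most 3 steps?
Yes

Path (2 steps): INC(y) → DEC(m)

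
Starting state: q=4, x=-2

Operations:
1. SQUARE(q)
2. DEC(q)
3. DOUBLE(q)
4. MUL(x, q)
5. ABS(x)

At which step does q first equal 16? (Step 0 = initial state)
Step 1

Tracing q:
Initial: q = 4
After step 1: q = 16 ← first occurrence
After step 2: q = 15
After step 3: q = 30
After step 4: q = 30
After step 5: q = 30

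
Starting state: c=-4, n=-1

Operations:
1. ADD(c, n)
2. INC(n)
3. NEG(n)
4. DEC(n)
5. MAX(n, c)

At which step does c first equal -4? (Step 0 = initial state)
Step 0

Tracing c:
Initial: c = -4 ← first occurrence
After step 1: c = -5
After step 2: c = -5
After step 3: c = -5
After step 4: c = -5
After step 5: c = -5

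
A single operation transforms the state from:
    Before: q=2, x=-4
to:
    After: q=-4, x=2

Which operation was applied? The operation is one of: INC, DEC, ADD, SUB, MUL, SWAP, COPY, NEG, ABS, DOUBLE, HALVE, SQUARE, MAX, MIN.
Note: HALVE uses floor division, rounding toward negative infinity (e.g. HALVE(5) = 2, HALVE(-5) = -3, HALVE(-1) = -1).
SWAP(x, q)

Analyzing the change:
Before: q=2, x=-4
After: q=-4, x=2
Variable x changed from -4 to 2
Variable q changed from 2 to -4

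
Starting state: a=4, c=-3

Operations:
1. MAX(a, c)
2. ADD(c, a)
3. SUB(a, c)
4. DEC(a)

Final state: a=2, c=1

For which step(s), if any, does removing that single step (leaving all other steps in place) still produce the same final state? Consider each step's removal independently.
Step(s) 1

Testing removal of each single step:
Without step 1: final = a=2, c=1 (same)
Without step 2: final = a=6, c=-3 (different)
Without step 3: final = a=3, c=1 (different)
Without step 4: final = a=3, c=1 (different)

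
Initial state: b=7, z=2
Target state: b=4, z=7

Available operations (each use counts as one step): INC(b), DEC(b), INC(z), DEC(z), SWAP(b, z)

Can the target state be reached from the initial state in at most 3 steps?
Yes

Path (3 steps): INC(z) → INC(z) → SWAP(b, z)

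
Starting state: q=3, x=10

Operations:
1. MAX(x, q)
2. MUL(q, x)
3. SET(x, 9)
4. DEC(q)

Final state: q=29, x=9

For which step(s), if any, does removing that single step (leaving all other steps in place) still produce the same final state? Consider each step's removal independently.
Step(s) 1

Testing removal of each single step:
Without step 1: final = q=29, x=9 (same)
Without step 2: final = q=2, x=9 (different)
Without step 3: final = q=29, x=10 (different)
Without step 4: final = q=30, x=9 (different)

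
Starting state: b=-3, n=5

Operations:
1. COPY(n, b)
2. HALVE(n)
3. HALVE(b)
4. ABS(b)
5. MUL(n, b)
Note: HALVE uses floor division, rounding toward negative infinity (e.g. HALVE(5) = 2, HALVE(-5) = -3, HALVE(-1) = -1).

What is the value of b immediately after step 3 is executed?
b = -2

Tracing b through execution:
Initial: b = -3
After step 1 (COPY(n, b)): b = -3
After step 2 (HALVE(n)): b = -3
After step 3 (HALVE(b)): b = -2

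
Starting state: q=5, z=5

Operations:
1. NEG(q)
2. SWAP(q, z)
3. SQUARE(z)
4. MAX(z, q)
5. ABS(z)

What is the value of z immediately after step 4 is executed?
z = 25

Tracing z through execution:
Initial: z = 5
After step 1 (NEG(q)): z = 5
After step 2 (SWAP(q, z)): z = -5
After step 3 (SQUARE(z)): z = 25
After step 4 (MAX(z, q)): z = 25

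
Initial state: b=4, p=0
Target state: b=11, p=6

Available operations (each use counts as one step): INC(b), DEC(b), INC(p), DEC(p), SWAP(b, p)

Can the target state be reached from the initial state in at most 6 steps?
No

The target state cannot be reached within 6 steps.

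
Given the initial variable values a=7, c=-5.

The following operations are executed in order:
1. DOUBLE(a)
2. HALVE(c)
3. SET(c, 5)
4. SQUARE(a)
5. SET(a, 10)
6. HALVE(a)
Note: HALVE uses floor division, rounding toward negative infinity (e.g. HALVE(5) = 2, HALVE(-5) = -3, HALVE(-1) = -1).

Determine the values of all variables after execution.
{a: 5, c: 5}

Step-by-step execution:
Initial: a=7, c=-5
After step 1 (DOUBLE(a)): a=14, c=-5
After step 2 (HALVE(c)): a=14, c=-3
After step 3 (SET(c, 5)): a=14, c=5
After step 4 (SQUARE(a)): a=196, c=5
After step 5 (SET(a, 10)): a=10, c=5
After step 6 (HALVE(a)): a=5, c=5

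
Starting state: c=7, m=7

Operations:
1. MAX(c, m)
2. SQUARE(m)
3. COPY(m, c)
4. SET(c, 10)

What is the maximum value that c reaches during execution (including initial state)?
10

Values of c at each step:
Initial: c = 7
After step 1: c = 7
After step 2: c = 7
After step 3: c = 7
After step 4: c = 10 ← maximum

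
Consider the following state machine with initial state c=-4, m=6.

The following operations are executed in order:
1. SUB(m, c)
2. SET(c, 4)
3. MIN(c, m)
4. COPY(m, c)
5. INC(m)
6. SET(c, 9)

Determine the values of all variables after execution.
{c: 9, m: 5}

Step-by-step execution:
Initial: c=-4, m=6
After step 1 (SUB(m, c)): c=-4, m=10
After step 2 (SET(c, 4)): c=4, m=10
After step 3 (MIN(c, m)): c=4, m=10
After step 4 (COPY(m, c)): c=4, m=4
After step 5 (INC(m)): c=4, m=5
After step 6 (SET(c, 9)): c=9, m=5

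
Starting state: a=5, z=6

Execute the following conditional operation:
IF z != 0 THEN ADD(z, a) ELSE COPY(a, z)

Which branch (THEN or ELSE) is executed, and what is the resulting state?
Branch: THEN, Final state: a=5, z=11

Evaluating condition: z != 0
z = 6
Condition is True, so THEN branch executes
After ADD(z, a): a=5, z=11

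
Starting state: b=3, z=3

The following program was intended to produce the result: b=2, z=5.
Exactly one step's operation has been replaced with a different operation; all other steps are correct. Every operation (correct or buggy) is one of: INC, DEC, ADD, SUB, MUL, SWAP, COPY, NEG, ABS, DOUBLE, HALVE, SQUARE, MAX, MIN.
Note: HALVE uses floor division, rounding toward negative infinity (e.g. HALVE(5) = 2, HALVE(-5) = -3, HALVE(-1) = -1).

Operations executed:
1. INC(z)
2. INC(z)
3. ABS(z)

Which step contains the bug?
Step 3

Trace with buggy code:
Initial: b=3, z=3
After step 1: b=3, z=4
After step 2: b=3, z=5
After step 3: b=3, z=5
Actual final b=3, z=5 ≠ expected b=2, z=5.
Step 3 is the only position where a single-operation replacement can produce the expected result.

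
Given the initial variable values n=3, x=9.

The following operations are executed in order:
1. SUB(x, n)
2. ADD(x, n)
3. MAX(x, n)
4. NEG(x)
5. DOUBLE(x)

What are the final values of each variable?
{n: 3, x: -18}

Step-by-step execution:
Initial: n=3, x=9
After step 1 (SUB(x, n)): n=3, x=6
After step 2 (ADD(x, n)): n=3, x=9
After step 3 (MAX(x, n)): n=3, x=9
After step 4 (NEG(x)): n=3, x=-9
After step 5 (DOUBLE(x)): n=3, x=-18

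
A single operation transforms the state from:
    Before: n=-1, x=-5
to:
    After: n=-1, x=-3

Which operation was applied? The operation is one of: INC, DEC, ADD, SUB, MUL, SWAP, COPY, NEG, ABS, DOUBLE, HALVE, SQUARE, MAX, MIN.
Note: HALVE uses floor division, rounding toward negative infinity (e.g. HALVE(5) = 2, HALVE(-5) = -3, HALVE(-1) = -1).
HALVE(x)

Analyzing the change:
Before: n=-1, x=-5
After: n=-1, x=-3
Variable x changed from -5 to -3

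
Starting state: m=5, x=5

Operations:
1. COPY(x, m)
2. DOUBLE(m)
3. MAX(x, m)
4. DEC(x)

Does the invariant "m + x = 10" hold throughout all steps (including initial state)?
No, violated after step 2

The invariant is violated after step 2.

State at each step:
Initial: m=5, x=5
After step 1: m=5, x=5
After step 2: m=10, x=5
After step 3: m=10, x=10
After step 4: m=10, x=9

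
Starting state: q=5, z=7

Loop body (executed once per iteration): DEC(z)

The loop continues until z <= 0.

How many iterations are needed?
7

Tracing iterations:
Initial: q=5, z=7
After iteration 1: q=5, z=6
After iteration 2: q=5, z=5
After iteration 3: q=5, z=4
After iteration 4: q=5, z=3
After iteration 5: q=5, z=2
After iteration 6: q=5, z=1
After iteration 7: q=5, z=0
z <= 0 now holds, so the loop exits after 7 iterations.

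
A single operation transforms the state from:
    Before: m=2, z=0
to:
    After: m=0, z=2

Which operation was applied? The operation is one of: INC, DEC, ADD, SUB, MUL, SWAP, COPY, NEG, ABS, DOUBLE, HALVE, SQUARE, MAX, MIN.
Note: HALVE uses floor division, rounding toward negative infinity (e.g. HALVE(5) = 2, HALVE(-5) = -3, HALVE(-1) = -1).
SWAP(z, m)

Analyzing the change:
Before: m=2, z=0
After: m=0, z=2
Variable z changed from 0 to 2
Variable m changed from 2 to 0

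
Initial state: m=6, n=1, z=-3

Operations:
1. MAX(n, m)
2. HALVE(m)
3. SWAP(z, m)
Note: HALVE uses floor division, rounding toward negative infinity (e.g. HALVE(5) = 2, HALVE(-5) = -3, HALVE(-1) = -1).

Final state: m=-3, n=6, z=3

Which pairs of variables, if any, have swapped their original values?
None

Comparing initial and final values:
m: 6 → -3
z: -3 → 3
n: 1 → 6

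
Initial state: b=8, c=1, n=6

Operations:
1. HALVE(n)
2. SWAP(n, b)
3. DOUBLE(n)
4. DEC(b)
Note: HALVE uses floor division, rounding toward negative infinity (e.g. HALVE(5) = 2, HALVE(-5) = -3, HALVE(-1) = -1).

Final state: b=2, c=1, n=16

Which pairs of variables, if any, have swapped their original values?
None

Comparing initial and final values:
b: 8 → 2
n: 6 → 16
c: 1 → 1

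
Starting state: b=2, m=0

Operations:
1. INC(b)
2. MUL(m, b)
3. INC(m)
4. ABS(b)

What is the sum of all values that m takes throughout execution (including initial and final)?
2

Values of m at each step:
Initial: m = 0
After step 1: m = 0
After step 2: m = 0
After step 3: m = 1
After step 4: m = 1
Sum = 0 + 0 + 0 + 1 + 1 = 2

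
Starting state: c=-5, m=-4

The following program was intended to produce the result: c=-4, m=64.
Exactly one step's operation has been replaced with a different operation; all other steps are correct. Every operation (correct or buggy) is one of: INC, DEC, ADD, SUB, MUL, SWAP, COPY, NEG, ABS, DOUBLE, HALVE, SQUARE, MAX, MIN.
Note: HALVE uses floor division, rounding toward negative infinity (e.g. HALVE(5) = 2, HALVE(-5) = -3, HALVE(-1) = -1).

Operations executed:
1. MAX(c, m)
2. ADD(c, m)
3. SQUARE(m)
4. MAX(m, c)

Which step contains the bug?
Step 2

Trace with buggy code:
Initial: c=-5, m=-4
After step 1: c=-4, m=-4
After step 2: c=-8, m=-4
After step 3: c=-8, m=16
After step 4: c=-8, m=16
Actual final c=-8, m=16 ≠ expected c=-4, m=64.
Step 2 is the only position where a single-operation replacement can produce the expected result.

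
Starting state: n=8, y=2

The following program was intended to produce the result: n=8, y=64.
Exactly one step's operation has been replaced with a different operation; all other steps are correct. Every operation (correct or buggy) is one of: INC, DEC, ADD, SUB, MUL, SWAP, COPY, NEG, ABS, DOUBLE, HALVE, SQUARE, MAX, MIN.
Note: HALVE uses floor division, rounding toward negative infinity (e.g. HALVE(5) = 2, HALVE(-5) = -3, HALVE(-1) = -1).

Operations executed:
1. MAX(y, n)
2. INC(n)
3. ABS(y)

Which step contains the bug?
Step 2

Trace with buggy code:
Initial: n=8, y=2
After step 1: n=8, y=8
After step 2: n=9, y=8
After step 3: n=9, y=8
Actual final n=9, y=8 ≠ expected n=8, y=64.
Step 2 is the only position where a single-operation replacement can produce the expected result.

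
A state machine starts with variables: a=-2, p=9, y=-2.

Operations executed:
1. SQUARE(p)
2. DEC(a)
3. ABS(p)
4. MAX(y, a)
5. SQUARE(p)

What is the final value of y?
y = -2

Tracing execution:
Step 1: SQUARE(p) → y = -2
Step 2: DEC(a) → y = -2
Step 3: ABS(p) → y = -2
Step 4: MAX(y, a) → y = -2
Step 5: SQUARE(p) → y = -2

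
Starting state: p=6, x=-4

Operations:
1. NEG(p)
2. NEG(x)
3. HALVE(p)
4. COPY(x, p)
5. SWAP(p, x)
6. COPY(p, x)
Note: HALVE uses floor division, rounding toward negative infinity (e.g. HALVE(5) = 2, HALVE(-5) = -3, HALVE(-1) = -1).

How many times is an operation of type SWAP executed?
1

Counting SWAP operations:
Step 5: SWAP(p, x) ← SWAP
Total: 1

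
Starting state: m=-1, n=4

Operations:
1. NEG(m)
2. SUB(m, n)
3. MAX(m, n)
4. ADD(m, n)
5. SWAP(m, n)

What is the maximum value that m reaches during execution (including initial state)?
8

Values of m at each step:
Initial: m = -1
After step 1: m = 1
After step 2: m = -3
After step 3: m = 4
After step 4: m = 8 ← maximum
After step 5: m = 4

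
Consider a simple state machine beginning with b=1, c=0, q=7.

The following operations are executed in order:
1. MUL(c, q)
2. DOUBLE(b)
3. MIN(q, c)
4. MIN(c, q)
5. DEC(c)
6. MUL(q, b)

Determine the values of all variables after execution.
{b: 2, c: -1, q: 0}

Step-by-step execution:
Initial: b=1, c=0, q=7
After step 1 (MUL(c, q)): b=1, c=0, q=7
After step 2 (DOUBLE(b)): b=2, c=0, q=7
After step 3 (MIN(q, c)): b=2, c=0, q=0
After step 4 (MIN(c, q)): b=2, c=0, q=0
After step 5 (DEC(c)): b=2, c=-1, q=0
After step 6 (MUL(q, b)): b=2, c=-1, q=0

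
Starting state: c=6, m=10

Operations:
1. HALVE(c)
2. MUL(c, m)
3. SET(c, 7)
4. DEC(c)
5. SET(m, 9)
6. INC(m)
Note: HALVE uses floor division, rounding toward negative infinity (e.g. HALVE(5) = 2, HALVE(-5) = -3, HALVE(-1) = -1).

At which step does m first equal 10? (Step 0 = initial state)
Step 0

Tracing m:
Initial: m = 10 ← first occurrence
After step 1: m = 10
After step 2: m = 10
After step 3: m = 10
After step 4: m = 10
After step 5: m = 9
After step 6: m = 10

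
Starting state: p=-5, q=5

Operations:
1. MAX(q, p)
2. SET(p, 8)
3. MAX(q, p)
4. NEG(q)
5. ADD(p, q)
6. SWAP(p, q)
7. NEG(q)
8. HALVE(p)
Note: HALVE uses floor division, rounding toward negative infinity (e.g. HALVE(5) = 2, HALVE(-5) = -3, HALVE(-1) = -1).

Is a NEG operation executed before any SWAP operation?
Yes

First NEG: step 4
First SWAP: step 6
Since 4 < 6, NEG comes first.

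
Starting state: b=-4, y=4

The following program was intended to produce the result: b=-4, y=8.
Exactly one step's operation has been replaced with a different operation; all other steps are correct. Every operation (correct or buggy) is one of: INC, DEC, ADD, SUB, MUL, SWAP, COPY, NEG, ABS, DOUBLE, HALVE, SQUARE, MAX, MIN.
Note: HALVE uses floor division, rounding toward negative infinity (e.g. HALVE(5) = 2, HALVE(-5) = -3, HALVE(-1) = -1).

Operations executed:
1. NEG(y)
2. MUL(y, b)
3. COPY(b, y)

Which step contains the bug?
Step 3

Trace with buggy code:
Initial: b=-4, y=4
After step 1: b=-4, y=-4
After step 2: b=-4, y=16
After step 3: b=16, y=16
Actual final b=16, y=16 ≠ expected b=-4, y=8.
Step 3 is the only position where a single-operation replacement can produce the expected result.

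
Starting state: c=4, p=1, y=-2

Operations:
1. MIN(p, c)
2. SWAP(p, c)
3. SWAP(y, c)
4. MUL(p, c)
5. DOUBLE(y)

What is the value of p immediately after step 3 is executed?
p = 4

Tracing p through execution:
Initial: p = 1
After step 1 (MIN(p, c)): p = 1
After step 2 (SWAP(p, c)): p = 4
After step 3 (SWAP(y, c)): p = 4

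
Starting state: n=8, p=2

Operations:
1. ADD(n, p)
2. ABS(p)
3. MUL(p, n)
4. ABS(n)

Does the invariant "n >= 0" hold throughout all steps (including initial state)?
Yes

The invariant holds at every step.

State at each step:
Initial: n=8, p=2
After step 1: n=10, p=2
After step 2: n=10, p=2
After step 3: n=10, p=20
After step 4: n=10, p=20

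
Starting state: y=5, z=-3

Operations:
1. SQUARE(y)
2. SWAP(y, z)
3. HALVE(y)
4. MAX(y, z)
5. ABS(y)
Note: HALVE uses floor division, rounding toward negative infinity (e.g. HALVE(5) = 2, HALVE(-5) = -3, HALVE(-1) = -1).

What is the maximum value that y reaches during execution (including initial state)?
25

Values of y at each step:
Initial: y = 5
After step 1: y = 25 ← maximum
After step 2: y = -3
After step 3: y = -2
After step 4: y = 25
After step 5: y = 25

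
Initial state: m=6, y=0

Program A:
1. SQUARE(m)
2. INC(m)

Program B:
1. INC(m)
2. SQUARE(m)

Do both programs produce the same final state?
No

Program A final state: m=37, y=0
Program B final state: m=49, y=0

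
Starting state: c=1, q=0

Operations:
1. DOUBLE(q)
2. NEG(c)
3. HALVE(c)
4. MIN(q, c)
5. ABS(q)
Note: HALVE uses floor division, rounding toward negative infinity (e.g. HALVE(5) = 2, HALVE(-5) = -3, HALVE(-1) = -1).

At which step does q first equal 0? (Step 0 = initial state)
Step 0

Tracing q:
Initial: q = 0 ← first occurrence
After step 1: q = 0
After step 2: q = 0
After step 3: q = 0
After step 4: q = -1
After step 5: q = 1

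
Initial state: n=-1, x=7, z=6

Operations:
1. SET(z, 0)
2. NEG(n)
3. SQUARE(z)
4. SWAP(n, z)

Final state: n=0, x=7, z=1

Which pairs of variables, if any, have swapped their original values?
None

Comparing initial and final values:
x: 7 → 7
z: 6 → 1
n: -1 → 0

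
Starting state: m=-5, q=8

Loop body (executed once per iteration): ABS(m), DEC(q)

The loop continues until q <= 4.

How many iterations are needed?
4

Tracing iterations:
Initial: m=-5, q=8
After iteration 1: m=5, q=7
After iteration 2: m=5, q=6
After iteration 3: m=5, q=5
After iteration 4: m=5, q=4
q <= 4 now holds, so the loop exits after 4 iterations.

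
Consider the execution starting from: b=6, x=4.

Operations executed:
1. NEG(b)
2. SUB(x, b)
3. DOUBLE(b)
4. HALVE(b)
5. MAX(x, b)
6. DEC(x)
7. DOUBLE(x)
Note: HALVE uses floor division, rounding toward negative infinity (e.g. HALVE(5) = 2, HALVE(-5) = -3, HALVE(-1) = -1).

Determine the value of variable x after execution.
x = 18

Tracing execution:
Step 1: NEG(b) → x = 4
Step 2: SUB(x, b) → x = 10
Step 3: DOUBLE(b) → x = 10
Step 4: HALVE(b) → x = 10
Step 5: MAX(x, b) → x = 10
Step 6: DEC(x) → x = 9
Step 7: DOUBLE(x) → x = 18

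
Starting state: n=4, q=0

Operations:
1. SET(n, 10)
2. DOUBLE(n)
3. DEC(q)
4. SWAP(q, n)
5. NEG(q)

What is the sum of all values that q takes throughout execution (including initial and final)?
-1

Values of q at each step:
Initial: q = 0
After step 1: q = 0
After step 2: q = 0
After step 3: q = -1
After step 4: q = 20
After step 5: q = -20
Sum = 0 + 0 + 0 + -1 + 20 + -20 = -1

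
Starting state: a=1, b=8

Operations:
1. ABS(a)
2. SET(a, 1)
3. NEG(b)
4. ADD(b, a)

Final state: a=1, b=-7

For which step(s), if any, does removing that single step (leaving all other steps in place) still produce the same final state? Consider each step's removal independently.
Step(s) 1, 2

Testing removal of each single step:
Without step 1: final = a=1, b=-7 (same)
Without step 2: final = a=1, b=-7 (same)
Without step 3: final = a=1, b=9 (different)
Without step 4: final = a=1, b=-8 (different)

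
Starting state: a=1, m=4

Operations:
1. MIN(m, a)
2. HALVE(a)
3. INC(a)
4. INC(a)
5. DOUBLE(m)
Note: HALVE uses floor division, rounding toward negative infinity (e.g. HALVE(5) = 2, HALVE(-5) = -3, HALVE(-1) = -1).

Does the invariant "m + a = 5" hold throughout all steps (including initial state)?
No, violated after step 1

The invariant is violated after step 1.

State at each step:
Initial: a=1, m=4
After step 1: a=1, m=1
After step 2: a=0, m=1
After step 3: a=1, m=1
After step 4: a=2, m=1
After step 5: a=2, m=2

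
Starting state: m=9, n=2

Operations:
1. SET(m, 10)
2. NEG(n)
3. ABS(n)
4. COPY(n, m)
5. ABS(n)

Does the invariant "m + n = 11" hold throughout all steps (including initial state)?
No, violated after step 1

The invariant is violated after step 1.

State at each step:
Initial: m=9, n=2
After step 1: m=10, n=2
After step 2: m=10, n=-2
After step 3: m=10, n=2
After step 4: m=10, n=10
After step 5: m=10, n=10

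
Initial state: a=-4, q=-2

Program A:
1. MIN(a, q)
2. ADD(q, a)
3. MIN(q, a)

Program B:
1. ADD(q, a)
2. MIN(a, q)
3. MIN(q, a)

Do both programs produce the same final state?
No

Program A final state: a=-4, q=-6
Program B final state: a=-6, q=-6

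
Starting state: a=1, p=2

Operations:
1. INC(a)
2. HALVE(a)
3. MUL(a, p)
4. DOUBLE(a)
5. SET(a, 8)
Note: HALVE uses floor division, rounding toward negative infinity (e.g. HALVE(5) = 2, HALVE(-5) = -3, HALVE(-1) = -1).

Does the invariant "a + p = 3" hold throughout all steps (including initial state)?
No, violated after step 1

The invariant is violated after step 1.

State at each step:
Initial: a=1, p=2
After step 1: a=2, p=2
After step 2: a=1, p=2
After step 3: a=2, p=2
After step 4: a=4, p=2
After step 5: a=8, p=2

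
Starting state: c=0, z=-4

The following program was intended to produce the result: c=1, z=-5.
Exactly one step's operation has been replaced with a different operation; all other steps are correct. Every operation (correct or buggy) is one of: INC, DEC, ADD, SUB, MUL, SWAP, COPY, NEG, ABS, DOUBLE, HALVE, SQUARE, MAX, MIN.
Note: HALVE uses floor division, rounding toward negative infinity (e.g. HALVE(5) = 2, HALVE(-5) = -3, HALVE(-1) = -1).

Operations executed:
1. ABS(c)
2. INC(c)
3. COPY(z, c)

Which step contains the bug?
Step 3

Trace with buggy code:
Initial: c=0, z=-4
After step 1: c=0, z=-4
After step 2: c=1, z=-4
After step 3: c=1, z=1
Actual final c=1, z=1 ≠ expected c=1, z=-5.
Step 3 is the only position where a single-operation replacement can produce the expected result.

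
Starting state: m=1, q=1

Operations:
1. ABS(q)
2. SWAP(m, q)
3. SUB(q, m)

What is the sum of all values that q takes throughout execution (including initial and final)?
3

Values of q at each step:
Initial: q = 1
After step 1: q = 1
After step 2: q = 1
After step 3: q = 0
Sum = 1 + 1 + 1 + 0 = 3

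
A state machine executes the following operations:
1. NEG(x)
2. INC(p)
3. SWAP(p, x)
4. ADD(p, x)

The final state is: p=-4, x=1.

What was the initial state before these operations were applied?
p=0, x=5

Working backwards:
Final state: p=-4, x=1
Before step 4 (ADD(p, x)): p=-5, x=1
Before step 3 (SWAP(p, x)): p=1, x=-5
Before step 2 (INC(p)): p=0, x=-5
Before step 1 (NEG(x)): p=0, x=5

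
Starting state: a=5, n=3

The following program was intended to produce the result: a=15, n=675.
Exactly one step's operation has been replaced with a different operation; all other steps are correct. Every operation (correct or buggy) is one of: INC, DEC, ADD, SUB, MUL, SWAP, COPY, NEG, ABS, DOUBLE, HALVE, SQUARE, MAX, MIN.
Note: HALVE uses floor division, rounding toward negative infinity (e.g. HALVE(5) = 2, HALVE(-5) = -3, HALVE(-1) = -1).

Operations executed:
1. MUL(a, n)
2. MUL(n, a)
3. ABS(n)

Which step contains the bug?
Step 3

Trace with buggy code:
Initial: a=5, n=3
After step 1: a=15, n=3
After step 2: a=15, n=45
After step 3: a=15, n=45
Actual final a=15, n=45 ≠ expected a=15, n=675.
Step 3 is the only position where a single-operation replacement can produce the expected result.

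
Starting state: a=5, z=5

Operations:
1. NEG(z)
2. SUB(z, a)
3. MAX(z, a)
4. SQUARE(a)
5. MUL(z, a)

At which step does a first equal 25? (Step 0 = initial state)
Step 4

Tracing a:
Initial: a = 5
After step 1: a = 5
After step 2: a = 5
After step 3: a = 5
After step 4: a = 25 ← first occurrence
After step 5: a = 25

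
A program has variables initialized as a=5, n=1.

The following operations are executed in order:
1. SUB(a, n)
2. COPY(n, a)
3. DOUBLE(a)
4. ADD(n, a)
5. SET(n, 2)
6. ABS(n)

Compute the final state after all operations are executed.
{a: 8, n: 2}

Step-by-step execution:
Initial: a=5, n=1
After step 1 (SUB(a, n)): a=4, n=1
After step 2 (COPY(n, a)): a=4, n=4
After step 3 (DOUBLE(a)): a=8, n=4
After step 4 (ADD(n, a)): a=8, n=12
After step 5 (SET(n, 2)): a=8, n=2
After step 6 (ABS(n)): a=8, n=2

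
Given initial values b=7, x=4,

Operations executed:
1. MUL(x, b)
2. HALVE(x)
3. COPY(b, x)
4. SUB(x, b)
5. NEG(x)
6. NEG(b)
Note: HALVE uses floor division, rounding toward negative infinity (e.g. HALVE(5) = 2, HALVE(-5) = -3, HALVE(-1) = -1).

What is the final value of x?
x = 0

Tracing execution:
Step 1: MUL(x, b) → x = 28
Step 2: HALVE(x) → x = 14
Step 3: COPY(b, x) → x = 14
Step 4: SUB(x, b) → x = 0
Step 5: NEG(x) → x = 0
Step 6: NEG(b) → x = 0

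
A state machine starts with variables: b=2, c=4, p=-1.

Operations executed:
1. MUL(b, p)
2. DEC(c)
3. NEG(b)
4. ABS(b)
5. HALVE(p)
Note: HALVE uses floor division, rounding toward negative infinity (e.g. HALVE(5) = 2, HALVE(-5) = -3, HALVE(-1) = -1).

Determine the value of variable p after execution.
p = -1

Tracing execution:
Step 1: MUL(b, p) → p = -1
Step 2: DEC(c) → p = -1
Step 3: NEG(b) → p = -1
Step 4: ABS(b) → p = -1
Step 5: HALVE(p) → p = -1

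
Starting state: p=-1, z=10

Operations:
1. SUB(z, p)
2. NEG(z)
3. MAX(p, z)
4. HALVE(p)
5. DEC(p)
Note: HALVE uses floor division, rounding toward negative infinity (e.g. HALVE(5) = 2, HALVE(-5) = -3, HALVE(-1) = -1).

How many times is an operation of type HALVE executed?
1

Counting HALVE operations:
Step 4: HALVE(p) ← HALVE
Total: 1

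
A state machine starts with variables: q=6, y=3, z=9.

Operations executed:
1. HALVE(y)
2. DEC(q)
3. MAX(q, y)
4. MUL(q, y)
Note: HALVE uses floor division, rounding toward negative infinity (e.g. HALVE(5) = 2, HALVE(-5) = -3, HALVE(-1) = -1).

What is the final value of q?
q = 5

Tracing execution:
Step 1: HALVE(y) → q = 6
Step 2: DEC(q) → q = 5
Step 3: MAX(q, y) → q = 5
Step 4: MUL(q, y) → q = 5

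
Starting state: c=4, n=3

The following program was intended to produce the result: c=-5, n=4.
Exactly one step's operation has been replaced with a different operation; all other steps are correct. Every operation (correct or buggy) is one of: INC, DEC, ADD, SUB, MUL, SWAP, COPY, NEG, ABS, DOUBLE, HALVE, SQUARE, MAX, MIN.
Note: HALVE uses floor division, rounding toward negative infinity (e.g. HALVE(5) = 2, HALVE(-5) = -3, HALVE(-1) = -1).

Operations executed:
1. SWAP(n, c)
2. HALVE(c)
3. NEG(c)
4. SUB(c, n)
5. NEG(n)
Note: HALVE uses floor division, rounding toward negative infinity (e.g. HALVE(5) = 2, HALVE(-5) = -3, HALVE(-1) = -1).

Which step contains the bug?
Step 5

Trace with buggy code:
Initial: c=4, n=3
After step 1: c=3, n=4
After step 2: c=1, n=4
After step 3: c=-1, n=4
After step 4: c=-5, n=4
After step 5: c=-5, n=-4
Actual final c=-5, n=-4 ≠ expected c=-5, n=4.
Step 5 is the only position where a single-operation replacement can produce the expected result.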